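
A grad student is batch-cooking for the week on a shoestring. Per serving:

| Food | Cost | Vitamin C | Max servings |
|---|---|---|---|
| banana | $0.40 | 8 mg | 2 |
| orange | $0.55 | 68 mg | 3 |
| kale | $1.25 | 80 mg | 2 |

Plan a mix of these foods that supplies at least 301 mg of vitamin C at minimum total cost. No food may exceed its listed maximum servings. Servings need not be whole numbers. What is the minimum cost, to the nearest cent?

Cost per mg of vitamin C: orange $0.0081, kale $0.0156, banana $0.0500.
Take 3 servings of orange: +204.0 mg vitamin C for $1.65 (total $1.65, still need 97.0 mg).
Take 1.212 servings of kale: +97.0 mg vitamin C for $1.52 (total $3.17, still need 0.0 mg).
Filling from the cheapest source first is optimal under one linear minimum: $3.17.

$3.17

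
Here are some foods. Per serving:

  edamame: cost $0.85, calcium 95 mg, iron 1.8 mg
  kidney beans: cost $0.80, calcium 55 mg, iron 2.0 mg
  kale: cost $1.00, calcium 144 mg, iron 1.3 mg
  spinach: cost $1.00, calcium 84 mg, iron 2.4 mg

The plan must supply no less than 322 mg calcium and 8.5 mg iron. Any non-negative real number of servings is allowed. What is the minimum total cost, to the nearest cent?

edamame only: max(322/95, 8.5/1.8) = 4.722 servings → $4.01.
kidney beans only: max(322/55, 8.5/2.0) = 5.855 servings → $4.68.
kale only: max(322/144, 8.5/1.3) = 6.538 servings → $6.54.
spinach only: max(322/84, 8.5/2.4) = 3.833 servings → $3.83.
edamame + kidney beans with both tight: 1.94 servings and 2.504 servings → $3.65.
edamame + kale: the both-tight solution has a negative serving — not a feasible corner.
edamame + spinach with both tight: 0.7656 servings and 2.967 servings → $3.62.
kidney beans + kale with both tight: 3.72 servings and 0.8152 servings → $3.79.
kidney beans + spinach: the both-tight solution has a negative serving — not a feasible corner.
kale + spinach with both tight: 0.2487 servings and 3.407 servings → $3.66.
Cheapest feasible corner: $3.62.

$3.62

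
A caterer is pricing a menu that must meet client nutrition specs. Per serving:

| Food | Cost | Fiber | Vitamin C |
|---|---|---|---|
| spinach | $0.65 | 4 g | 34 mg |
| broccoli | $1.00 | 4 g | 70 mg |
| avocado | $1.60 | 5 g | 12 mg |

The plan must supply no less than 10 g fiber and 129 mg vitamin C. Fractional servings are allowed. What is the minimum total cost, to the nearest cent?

$2.05

Compare the cost at each extreme point of the feasible region.
spinach only: max(10/4, 129/34) = 3.794 servings → $2.47.
broccoli only: max(10/4, 129/70) = 2.5 servings → $2.50.
avocado only: max(10/5, 129/12) = 10.75 servings → $17.20.
spinach + broccoli with both tight: 1.278 servings and 1.222 servings → $2.05.
spinach + avocado: intersection lies outside the first quadrant.
broccoli + avocado with both tight: 1.738 servings and 0.6093 servings → $2.71.
The minimum over all feasible corners is $2.05.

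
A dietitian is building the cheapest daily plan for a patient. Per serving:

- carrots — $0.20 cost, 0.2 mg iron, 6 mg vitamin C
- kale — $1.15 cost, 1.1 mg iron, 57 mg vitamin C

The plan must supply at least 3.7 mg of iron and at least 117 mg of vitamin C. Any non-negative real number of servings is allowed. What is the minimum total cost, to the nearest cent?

Minimising a linear cost over {iron ≥ 3.7, vitamin C ≥ 117, servings ≥ 0} — the optimum is at a vertex, using one or two foods.
carrots only: max(3.7/0.2, 117/6) = 19.5 servings → $3.90.
kale only: max(3.7/1.1, 117/57) = 3.364 servings → $3.87.
carrots + kale with both tight: 17.12 servings and 0.25 servings → $3.71.
Cheapest feasible corner: $3.71.

$3.71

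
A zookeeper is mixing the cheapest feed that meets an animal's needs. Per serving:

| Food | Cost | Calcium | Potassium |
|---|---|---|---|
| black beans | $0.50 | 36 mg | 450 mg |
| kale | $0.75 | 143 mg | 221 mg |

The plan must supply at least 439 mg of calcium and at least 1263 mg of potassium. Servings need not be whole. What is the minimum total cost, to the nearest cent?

$2.76

Compare the cost at each extreme point of the feasible region.
black beans only: max(439/36, 1263/450) = 12.19 servings → $6.10.
kale only: max(439/143, 1263/221) = 5.715 servings → $4.29.
black beans + kale with both tight: 1.482 servings and 2.697 servings → $2.76.
Cheapest feasible corner: $2.76.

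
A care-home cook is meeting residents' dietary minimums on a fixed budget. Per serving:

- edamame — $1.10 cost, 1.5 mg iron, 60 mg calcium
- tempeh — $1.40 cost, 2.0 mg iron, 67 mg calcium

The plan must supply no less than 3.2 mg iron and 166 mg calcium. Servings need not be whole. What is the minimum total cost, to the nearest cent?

Check every corner: each single food scaled to meet both minima, and each pair solved so both constraints bind.
edamame only: max(3.2/1.5, 166/60) = 2.767 servings → $3.04.
tempeh only: max(3.2/2.0, 166/67) = 2.478 servings → $3.47.
edamame + tempeh: intersection lies outside the first quadrant.
The minimum over all feasible corners is $3.04.

$3.04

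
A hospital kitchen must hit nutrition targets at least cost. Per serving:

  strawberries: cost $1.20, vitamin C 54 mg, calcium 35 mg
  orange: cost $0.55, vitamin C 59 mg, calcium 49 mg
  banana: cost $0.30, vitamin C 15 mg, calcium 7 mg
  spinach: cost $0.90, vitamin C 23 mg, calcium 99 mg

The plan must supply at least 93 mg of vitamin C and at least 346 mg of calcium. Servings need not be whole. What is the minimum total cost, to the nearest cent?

$3.17

Minimising a linear cost over {vitamin C ≥ 93, calcium ≥ 346, servings ≥ 0} — the optimum is at a vertex, using one or two foods.
strawberries only: max(93/54, 346/35) = 9.886 servings → $11.86.
orange only: max(93/59, 346/49) = 7.061 servings → $3.88.
banana only: max(93/15, 346/7) = 49.43 servings → $14.83.
spinach only: max(93/23, 346/99) = 4.043 servings → $3.64.
strawberries + orange with both targets exact would need a negative amount; discard.
strawberries + banana with both targets exact would need a negative amount; discard.
strawberries + spinach with both tight: 0.275 servings and 3.398 servings → $3.39.
orange + banana: intersection lies outside the first quadrant.
orange + spinach with both tight: 0.265 servings and 3.364 servings → $3.17.
banana + spinach with both tight: 0.9434 servings and 3.428 servings → $3.37.
So the least-cost plan costs $3.17.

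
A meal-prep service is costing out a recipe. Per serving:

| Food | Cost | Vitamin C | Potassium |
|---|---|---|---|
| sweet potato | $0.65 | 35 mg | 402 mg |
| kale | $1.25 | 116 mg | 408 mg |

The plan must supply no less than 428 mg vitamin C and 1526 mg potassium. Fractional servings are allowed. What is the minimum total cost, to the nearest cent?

sweet potato only: max(428/35, 1526/402) = 12.23 servings → $7.95.
kale only: max(428/116, 1526/408) = 3.74 servings → $4.68.
sweet potato + kale with both tight: 0.07394 servings and 3.667 servings → $4.63.
So the least-cost plan costs $4.63.

$4.63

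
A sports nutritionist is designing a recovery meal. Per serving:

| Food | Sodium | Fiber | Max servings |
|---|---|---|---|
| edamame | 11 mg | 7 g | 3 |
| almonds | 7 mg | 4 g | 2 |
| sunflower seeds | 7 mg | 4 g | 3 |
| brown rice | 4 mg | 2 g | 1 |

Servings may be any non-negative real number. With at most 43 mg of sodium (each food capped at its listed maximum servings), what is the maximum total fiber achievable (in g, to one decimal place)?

26.7 g

Fiber per mg sodium: edamame 0.6364, almonds 0.5714, sunflower seeds 0.5714, brown rice 0.5.
Take 3 servings of edamame: uses 33 mg sodium, +21.0 g fiber (running total 21.0 g).
Take 1.429 servings of almonds: uses 10 mg sodium, +5.7 g fiber (running total 26.7 g).
Filling greedily by fiber-per-mg sodium is optimal for one linear limit, giving 26.7 g.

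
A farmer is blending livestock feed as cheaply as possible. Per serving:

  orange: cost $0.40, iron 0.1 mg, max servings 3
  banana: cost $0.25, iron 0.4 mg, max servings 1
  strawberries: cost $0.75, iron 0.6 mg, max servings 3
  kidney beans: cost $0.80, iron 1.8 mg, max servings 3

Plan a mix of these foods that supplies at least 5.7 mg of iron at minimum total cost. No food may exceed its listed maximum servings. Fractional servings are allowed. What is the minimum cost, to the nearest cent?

Cost per mg of iron: kidney beans $0.4444, banana $0.6250, strawberries $1.2500, orange $4.0000.
Take 3 servings of kidney beans: +5.4 mg iron for $2.40 (total $2.40, still need 0.3 mg).
Take 0.75 servings of banana: +0.3 mg iron for $0.19 (total $2.59, still need 0.0 mg).
Filling from the cheapest source first is optimal under one linear minimum: $2.59.

$2.59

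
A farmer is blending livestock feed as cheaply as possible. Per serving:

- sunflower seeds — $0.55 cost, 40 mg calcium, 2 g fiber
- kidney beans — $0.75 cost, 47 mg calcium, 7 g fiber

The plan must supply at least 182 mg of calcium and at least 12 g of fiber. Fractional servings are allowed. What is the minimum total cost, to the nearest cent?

A basic optimal solution has at most two foods positive. Try each food alone and each pair with both targets met exactly.
sunflower seeds only: max(182/40, 12/2) = 6 servings → $3.30.
kidney beans only: max(182/47, 12/7) = 3.872 servings → $2.90.
sunflower seeds + kidney beans with both tight: 3.817 servings and 0.6237 servings → $2.57.
The minimum over all feasible corners is $2.57.

$2.57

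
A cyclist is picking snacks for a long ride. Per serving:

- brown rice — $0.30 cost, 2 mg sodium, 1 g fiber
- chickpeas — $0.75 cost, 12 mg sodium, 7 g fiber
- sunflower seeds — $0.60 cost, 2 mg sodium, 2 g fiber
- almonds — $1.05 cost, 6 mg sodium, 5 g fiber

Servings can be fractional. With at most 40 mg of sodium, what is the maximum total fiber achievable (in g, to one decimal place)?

40.0 g

Fiber per mg sodium: sunflower seeds 1, almonds 0.8333, chickpeas 0.5833, brown rice 0.5.
With no serving limits, spend the whole sodium allowance on sunflower seeds: 40 mg / 2 mg × 2 g = 40.0 g.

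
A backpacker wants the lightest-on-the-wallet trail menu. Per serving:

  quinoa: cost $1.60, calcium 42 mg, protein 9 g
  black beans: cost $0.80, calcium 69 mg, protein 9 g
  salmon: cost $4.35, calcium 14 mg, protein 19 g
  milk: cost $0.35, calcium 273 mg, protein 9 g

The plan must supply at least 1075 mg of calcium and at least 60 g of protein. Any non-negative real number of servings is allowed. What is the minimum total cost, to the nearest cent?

Minimising a linear cost over {calcium ≥ 1075, protein ≥ 60, servings ≥ 0} — the optimum is at a vertex, using one or two foods.
quinoa only: max(1075/42, 60/9) = 25.6 servings → $40.95.
black beans only: max(1075/69, 60/9) = 15.58 servings → $12.46.
salmon only: max(1075/14, 60/19) = 76.79 servings → $334.02.
milk only: max(1075/273, 60/9) = 6.667 servings → $2.33.
quinoa + black beans: intersection lies outside the first quadrant.
quinoa + salmon: the both-tight solution has a negative serving — not a feasible corner.
quinoa + milk with both tight: 3.225 servings and 3.442 servings → $6.36.
black beans + salmon: the both-tight solution has a negative serving — not a feasible corner.
black beans + milk with both tight: 3.652 servings and 3.015 servings → $3.98.
salmon + milk with both tight: 1.325 servings and 3.87 servings → $7.12.
So the least-cost plan costs $2.33.

$2.33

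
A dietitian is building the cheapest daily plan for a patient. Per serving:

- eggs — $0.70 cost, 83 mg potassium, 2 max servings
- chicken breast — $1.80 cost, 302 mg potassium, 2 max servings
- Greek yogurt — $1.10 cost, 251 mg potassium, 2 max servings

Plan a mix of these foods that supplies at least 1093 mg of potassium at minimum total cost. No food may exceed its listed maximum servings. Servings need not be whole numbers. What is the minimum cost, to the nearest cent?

$5.72

Cost per mg of potassium: Greek yogurt $0.0044, chicken breast $0.0060, eggs $0.0084.
Take 2 servings of Greek yogurt: +502.0 mg potassium for $2.20 (total $2.20, still need 591.0 mg).
Take 1.957 servings of chicken breast: +591.0 mg potassium for $3.52 (total $5.72, still need 0.0 mg).
Filling from the cheapest source first is optimal under one linear minimum: $5.72.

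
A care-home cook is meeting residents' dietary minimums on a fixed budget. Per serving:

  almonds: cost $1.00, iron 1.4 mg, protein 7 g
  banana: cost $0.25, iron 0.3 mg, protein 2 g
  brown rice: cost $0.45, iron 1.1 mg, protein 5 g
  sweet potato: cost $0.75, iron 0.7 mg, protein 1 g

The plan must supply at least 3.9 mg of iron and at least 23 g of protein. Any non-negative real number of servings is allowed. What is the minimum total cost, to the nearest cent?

The cheapest plan sits at a corner of the feasible region — with two constraints it uses at most two foods.
almonds only: max(3.9/1.4, 23/7) = 3.286 servings → $3.29.
banana only: max(3.9/0.3, 23/2) = 13 servings → $3.25.
brown rice only: max(3.9/1.1, 23/5) = 4.6 servings → $2.07.
sweet potato only: max(3.9/0.7, 23/1) = 23 servings → $17.25.
almonds + banana with both tight: 1.286 servings and 7 servings → $3.04.
almonds + brown rice with both targets exact would need a negative amount; discard.
almonds + sweet potato with both targets exact would need a negative amount; discard.
banana + brown rice with both tight: 8.286 servings and 1.286 servings → $2.65.
banana + sweet potato with both tight: 11.09 servings and 0.8182 servings → $3.39.
brown rice + sweet potato: the both-tight solution has a negative serving — not a feasible corner.
The minimum over all feasible corners is $2.07.

$2.07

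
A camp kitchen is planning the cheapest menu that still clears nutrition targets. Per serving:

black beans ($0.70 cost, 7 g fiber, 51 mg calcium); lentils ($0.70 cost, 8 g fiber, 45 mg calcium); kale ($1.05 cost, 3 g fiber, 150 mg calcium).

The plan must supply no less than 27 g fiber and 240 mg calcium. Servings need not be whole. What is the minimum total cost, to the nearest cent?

Minimising a linear cost over {fiber ≥ 27, calcium ≥ 240, servings ≥ 0} — the optimum is at a vertex, using one or two foods.
black beans only: max(27/7, 240/51) = 4.706 servings → $3.29.
lentils only: max(27/8, 240/45) = 5.333 servings → $3.73.
kale only: max(27/3, 240/150) = 9 servings → $9.45.
black beans + lentils: intersection lies outside the first quadrant.
black beans + kale with both tight: 3.712 servings and 0.3378 servings → $2.95.
lentils + kale with both tight: 3.127 servings and 0.662 servings → $2.88.
Cheapest feasible corner: $2.88.

$2.88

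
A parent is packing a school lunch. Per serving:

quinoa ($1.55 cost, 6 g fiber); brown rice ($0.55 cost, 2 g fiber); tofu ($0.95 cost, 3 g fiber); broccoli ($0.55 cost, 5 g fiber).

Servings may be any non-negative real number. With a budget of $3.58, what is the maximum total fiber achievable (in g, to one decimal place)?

32.5 g

Fiber per dollar: broccoli 9.091, quinoa 3.871, brown rice 3.636, tofu 3.158.
With no serving limits, spend the whole cost allowance on broccoli: $3.58 / $0.55 × 5 g = 32.5 g.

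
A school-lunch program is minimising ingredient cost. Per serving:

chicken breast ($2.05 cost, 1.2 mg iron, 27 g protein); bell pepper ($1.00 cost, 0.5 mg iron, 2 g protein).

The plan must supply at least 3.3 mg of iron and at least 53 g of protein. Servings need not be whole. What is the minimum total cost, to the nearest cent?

$5.64

For a min-cost LP with two ≥-constraints, a basic feasible solution has at most two positive variables.
chicken breast only: max(3.3/1.2, 53/27) = 2.75 servings → $5.64.
bell pepper only: max(3.3/0.5, 53/2) = 26.5 servings → $26.50.
chicken breast + bell pepper with both tight: 1.793 servings and 2.297 servings → $5.97.
The minimum over all feasible corners is $5.64.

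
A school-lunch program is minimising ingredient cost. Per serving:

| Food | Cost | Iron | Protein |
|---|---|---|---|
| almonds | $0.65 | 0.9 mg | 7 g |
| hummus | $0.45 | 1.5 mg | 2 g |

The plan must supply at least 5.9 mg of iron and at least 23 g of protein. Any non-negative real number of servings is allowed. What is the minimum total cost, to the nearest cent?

This is a tiny linear program; its minimum lies at a vertex of the feasible set. List the vertices and price them.
almonds only: max(5.9/0.9, 23/7) = 6.556 servings → $4.26.
hummus only: max(5.9/1.5, 23/2) = 11.5 servings → $5.17.
almonds + hummus with both tight: 2.609 servings and 2.368 servings → $2.76.
So the least-cost plan costs $2.76.

$2.76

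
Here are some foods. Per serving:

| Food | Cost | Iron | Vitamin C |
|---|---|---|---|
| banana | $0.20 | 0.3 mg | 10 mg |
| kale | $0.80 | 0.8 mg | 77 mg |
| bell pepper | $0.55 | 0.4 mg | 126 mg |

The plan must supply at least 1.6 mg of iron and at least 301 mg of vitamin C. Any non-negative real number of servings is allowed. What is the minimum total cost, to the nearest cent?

$1.69

The cheapest plan sits at a corner of the feasible region — with two constraints it uses at most two foods.
banana only: max(1.6/0.3, 301/10) = 30.1 servings → $6.02.
kale only: max(1.6/0.8, 301/77) = 3.909 servings → $3.13.
bell pepper only: max(1.6/0.4, 301/126) = 4 servings → $2.20.
banana + kale with both targets exact would need a negative amount; discard.
banana + bell pepper with both tight: 2.402 servings and 2.198 servings → $1.69.
kale + bell pepper with both tight: 1.16 servings and 1.68 servings → $1.85.
Cheapest feasible corner: $1.69.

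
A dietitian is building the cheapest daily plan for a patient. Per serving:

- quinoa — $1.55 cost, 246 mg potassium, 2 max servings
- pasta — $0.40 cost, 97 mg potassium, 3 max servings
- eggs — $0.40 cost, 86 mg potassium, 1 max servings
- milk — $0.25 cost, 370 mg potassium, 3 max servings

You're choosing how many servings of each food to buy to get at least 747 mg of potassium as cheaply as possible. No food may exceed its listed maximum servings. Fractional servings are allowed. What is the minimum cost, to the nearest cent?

Cost per mg of potassium: milk $0.0007, pasta $0.0041, eggs $0.0047, quinoa $0.0063.
Take 2.019 servings of milk: +747.0 mg potassium for $0.50 (total $0.50, still need 0.0 mg).
Filling from the cheapest source first is optimal under one linear minimum: $0.50.

$0.50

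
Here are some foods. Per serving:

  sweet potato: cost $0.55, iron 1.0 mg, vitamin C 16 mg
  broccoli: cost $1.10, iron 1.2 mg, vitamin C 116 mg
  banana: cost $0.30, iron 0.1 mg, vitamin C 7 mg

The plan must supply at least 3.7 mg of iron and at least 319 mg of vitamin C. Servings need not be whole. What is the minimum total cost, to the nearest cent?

For a min-cost LP with two ≥-constraints, a basic feasible solution has at most two positive variables.
sweet potato only: max(3.7/1.0, 319/16) = 19.94 servings → $10.97.
broccoli only: max(3.7/1.2, 319/116) = 3.083 servings → $3.39.
banana only: max(3.7/0.1, 319/7) = 45.57 servings → $13.67.
sweet potato + broccoli with both tight: 0.4793 servings and 2.684 servings → $3.22.
sweet potato + banana: the both-tight solution has a negative serving — not a feasible corner.
broccoli + banana with both tight: 1.875 servings and 14.5 servings → $6.41.
So the least-cost plan costs $3.22.

$3.22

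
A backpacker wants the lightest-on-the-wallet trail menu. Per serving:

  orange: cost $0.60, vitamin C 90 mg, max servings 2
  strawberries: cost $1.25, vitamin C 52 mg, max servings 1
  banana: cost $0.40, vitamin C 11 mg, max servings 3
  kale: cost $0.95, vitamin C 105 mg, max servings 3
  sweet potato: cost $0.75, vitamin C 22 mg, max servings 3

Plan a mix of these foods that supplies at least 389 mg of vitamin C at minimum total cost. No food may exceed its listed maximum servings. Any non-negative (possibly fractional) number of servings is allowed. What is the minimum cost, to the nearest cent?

Cost per mg of vitamin C: orange $0.0067, kale $0.0090, strawberries $0.0240, sweet potato $0.0341, banana $0.0364.
Take 2 servings of orange: +180.0 mg vitamin C for $1.20 (total $1.20, still need 209.0 mg).
Take 1.99 servings of kale: +209.0 mg vitamin C for $1.89 (total $3.09, still need 0.0 mg).
Greedy by cheapest-per-mg is optimal for a single linear constraint, so the minimum cost is $3.09.

$3.09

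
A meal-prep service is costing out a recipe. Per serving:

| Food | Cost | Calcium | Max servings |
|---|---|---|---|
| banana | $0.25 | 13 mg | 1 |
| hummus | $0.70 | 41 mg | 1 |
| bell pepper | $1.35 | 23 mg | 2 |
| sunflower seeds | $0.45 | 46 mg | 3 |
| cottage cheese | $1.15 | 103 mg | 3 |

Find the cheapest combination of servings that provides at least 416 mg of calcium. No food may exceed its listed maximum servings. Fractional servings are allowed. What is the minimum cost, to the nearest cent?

$4.45

Cost per mg of calcium: sunflower seeds $0.0098, cottage cheese $0.0112, hummus $0.0171, banana $0.0192, bell pepper $0.0587.
Take 3 servings of sunflower seeds: +138.0 mg calcium for $1.35 (total $1.35, still need 278.0 mg).
Take 2.699 servings of cottage cheese: +278.0 mg calcium for $3.10 (total $4.45, still need 0.0 mg).
Filling from the cheapest source first is optimal under one linear minimum: $4.45.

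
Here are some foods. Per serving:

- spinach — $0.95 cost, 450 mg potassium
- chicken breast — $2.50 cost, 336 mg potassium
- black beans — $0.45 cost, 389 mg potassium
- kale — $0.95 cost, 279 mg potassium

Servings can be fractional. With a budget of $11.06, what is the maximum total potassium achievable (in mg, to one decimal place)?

9560.8 mg

Potassium per dollar: black beans 864.4, spinach 473.7, kale 293.7, chicken breast 134.4.
With no serving limits, spend the whole cost allowance on black beans: $11.06 / $0.45 × 389 mg = 9560.8 mg.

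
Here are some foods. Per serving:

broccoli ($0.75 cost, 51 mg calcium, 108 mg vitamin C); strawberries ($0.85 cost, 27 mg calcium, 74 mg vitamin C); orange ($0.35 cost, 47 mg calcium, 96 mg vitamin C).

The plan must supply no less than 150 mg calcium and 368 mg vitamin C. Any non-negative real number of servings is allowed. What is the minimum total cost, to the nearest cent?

For a min-cost LP with two ≥-constraints, a basic feasible solution has at most two positive variables.
broccoli only: max(150/51, 368/108) = 3.407 servings → $2.56.
strawberries only: max(150/27, 368/74) = 5.556 servings → $4.72.
orange only: max(150/47, 368/96) = 3.833 servings → $1.34.
broccoli + strawberries with both tight: 1.357 servings and 2.993 servings → $3.56.
broccoli + orange: intersection lies outside the first quadrant.
strawberries + orange with both tight: 3.269 servings and 1.314 servings → $3.24.
The minimum over all feasible corners is $1.34.

$1.34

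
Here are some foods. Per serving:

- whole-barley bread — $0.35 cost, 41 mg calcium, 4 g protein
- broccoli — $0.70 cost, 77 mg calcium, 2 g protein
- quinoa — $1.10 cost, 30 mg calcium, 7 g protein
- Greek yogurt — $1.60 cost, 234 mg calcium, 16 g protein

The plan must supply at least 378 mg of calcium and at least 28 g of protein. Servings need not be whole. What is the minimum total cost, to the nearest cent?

$2.71

Two binding constraints pin down two serving amounts, so the optimal mix uses at most two foods. The candidates are each food alone (scaled to the tighter of calcium/protein) and each pair with both constraints tight.
whole-barley bread only: max(378/41, 28/4) = 9.22 servings → $3.23.
broccoli only: max(378/77, 28/2) = 14 servings → $9.80.
quinoa only: max(378/30, 28/7) = 12.6 servings → $13.86.
Greek yogurt only: max(378/234, 28/16) = 1.75 servings → $2.80.
whole-barley bread + broccoli with both tight: 6.195 servings and 1.611 servings → $3.30.
whole-barley bread + quinoa: intersection lies outside the first quadrant.
whole-barley bread + Greek yogurt with both tight: 1.8 servings and 1.3 servings → $2.71.
broccoli + quinoa with both tight: 3.77 servings and 2.923 servings → $5.85.
broccoli + Greek yogurt with both targets exact would need a negative amount; discard.
quinoa + Greek yogurt with both tight: 0.4352 servings and 1.56 servings → $2.97.
The minimum over all feasible corners is $2.71.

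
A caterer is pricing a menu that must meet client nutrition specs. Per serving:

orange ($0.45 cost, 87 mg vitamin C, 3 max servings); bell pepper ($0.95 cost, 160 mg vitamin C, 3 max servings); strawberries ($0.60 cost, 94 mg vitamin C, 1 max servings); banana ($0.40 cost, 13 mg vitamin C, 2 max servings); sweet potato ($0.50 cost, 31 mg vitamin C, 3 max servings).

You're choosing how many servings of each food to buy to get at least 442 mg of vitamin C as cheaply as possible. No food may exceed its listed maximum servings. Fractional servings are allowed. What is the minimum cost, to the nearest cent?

Cost per mg of vitamin C: orange $0.0052, bell pepper $0.0059, strawberries $0.0064, sweet potato $0.0161, banana $0.0308.
Take 3 servings of orange: +261.0 mg vitamin C for $1.35 (total $1.35, still need 181.0 mg).
Take 1.131 servings of bell pepper: +181.0 mg vitamin C for $1.07 (total $2.42, still need 0.0 mg).
Filling from the cheapest source first is optimal under one linear minimum: $2.42.

$2.42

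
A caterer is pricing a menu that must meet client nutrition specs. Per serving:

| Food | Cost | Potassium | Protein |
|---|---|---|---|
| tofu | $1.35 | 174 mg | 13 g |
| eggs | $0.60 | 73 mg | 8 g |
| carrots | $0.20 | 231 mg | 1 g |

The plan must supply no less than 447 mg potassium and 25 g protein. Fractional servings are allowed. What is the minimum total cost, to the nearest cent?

$2.00

Two binding constraints pin down two serving amounts, so the optimal mix uses at most two foods. The candidates are each food alone (scaled to the tighter of potassium/protein) and each pair with both constraints tight.
tofu only: max(447/174, 25/13) = 2.569 servings → $3.47.
eggs only: max(447/73, 25/8) = 6.123 servings → $3.67.
carrots only: max(447/231, 25/1) = 25 servings → $5.00.
tofu + eggs with both targets exact would need a negative amount; discard.
tofu + carrots with both tight: 1.883 servings and 0.5164 servings → $2.65.
eggs + carrots with both tight: 3.002 servings and 0.9865 servings → $2.00.
The minimum over all feasible corners is $2.00.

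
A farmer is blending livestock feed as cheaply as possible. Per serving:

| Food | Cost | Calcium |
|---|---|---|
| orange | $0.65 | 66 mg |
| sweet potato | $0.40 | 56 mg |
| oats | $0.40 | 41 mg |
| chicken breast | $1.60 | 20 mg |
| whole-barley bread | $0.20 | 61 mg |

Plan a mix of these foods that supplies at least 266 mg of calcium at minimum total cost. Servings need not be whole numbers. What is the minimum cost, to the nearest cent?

$0.87

Cost per mg of calcium: whole-barley bread $0.0033, sweet potato $0.0071, oats $0.0098, orange $0.0098, chicken breast $0.0800.
With no serving limits, use only whole-barley bread: 266 mg / 61 mg = 4.361 servings × $0.20 = $0.87.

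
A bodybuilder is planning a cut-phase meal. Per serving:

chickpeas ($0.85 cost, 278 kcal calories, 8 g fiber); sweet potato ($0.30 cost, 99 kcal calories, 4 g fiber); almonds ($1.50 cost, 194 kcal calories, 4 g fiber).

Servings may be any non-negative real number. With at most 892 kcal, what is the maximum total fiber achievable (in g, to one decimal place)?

Fiber per kcal: sweet potato 0.0404, chickpeas 0.02878, almonds 0.02062.
With no serving limits, spend the whole calories allowance on sweet potato: 892 kcal / 99 kcal × 4 g = 36.0 g.

36.0 g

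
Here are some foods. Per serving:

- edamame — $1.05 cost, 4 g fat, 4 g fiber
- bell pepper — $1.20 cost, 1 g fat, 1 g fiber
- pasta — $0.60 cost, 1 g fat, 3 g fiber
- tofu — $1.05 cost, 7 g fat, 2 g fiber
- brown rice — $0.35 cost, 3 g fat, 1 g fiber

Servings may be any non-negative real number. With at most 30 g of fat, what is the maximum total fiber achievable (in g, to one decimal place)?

90.0 g

Fiber per g fat: pasta 3, edamame 1, bell pepper 1, brown rice 0.3333, tofu 0.2857.
With no serving limits, spend the whole fat allowance on pasta: 30 g / 1 g × 3 g = 90.0 g.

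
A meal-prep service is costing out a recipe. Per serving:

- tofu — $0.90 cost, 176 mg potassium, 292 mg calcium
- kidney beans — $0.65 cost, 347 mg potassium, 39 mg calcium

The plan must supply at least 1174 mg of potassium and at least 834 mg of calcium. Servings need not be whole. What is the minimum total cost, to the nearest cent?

$3.67

A basic optimal solution has at most two foods positive. Try each food alone and each pair with both targets met exactly.
tofu only: max(1174/176, 834/292) = 6.67 servings → $6.00.
kidney beans only: max(1174/347, 834/39) = 21.38 servings → $13.90.
tofu + kidney beans with both tight: 2.579 servings and 2.075 servings → $3.67.
So the least-cost plan costs $3.67.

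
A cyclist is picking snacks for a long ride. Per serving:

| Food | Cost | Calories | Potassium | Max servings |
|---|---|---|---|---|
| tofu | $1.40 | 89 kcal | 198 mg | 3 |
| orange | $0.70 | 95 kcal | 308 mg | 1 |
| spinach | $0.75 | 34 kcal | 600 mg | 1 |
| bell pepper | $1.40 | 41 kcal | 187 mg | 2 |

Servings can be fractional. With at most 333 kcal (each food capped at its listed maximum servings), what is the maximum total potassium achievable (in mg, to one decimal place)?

1553.4 mg

Potassium per kcal: spinach 17.65, bell pepper 4.561, orange 3.242, tofu 2.225.
Take 1 serving of spinach: uses 34 kcal, +600.0 mg potassium (running total 600.0 mg).
Take 2 servings of bell pepper: uses 82 kcal, +374.0 mg potassium (running total 974.0 mg).
Take 1 serving of orange: uses 95 kcal, +308.0 mg potassium (running total 1282.0 mg).
Take 1.371 servings of tofu: uses 122 kcal, +271.4 mg potassium (running total 1553.4 mg).
Filling greedily by potassium-per-kcal is optimal for one linear limit, giving 1553.4 mg.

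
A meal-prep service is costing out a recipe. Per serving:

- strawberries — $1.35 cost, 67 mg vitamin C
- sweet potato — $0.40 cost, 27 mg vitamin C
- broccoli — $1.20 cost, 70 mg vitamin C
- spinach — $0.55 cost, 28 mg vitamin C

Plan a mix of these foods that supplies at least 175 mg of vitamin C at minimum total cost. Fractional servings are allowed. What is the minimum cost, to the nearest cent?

Cost per mg of vitamin C: sweet potato $0.0148, broccoli $0.0171, spinach $0.0196, strawberries $0.0201.
With no serving limits, use only sweet potato: 175 mg / 27 mg = 6.481 servings × $0.40 = $2.59.

$2.59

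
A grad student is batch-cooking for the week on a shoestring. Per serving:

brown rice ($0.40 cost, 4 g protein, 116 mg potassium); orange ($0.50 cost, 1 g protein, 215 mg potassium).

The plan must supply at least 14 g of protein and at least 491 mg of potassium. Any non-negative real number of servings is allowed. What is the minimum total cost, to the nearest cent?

For a min-cost LP with two ≥-constraints, a basic feasible solution has at most two positive variables.
brown rice only: max(14/4, 491/116) = 4.233 servings → $1.69.
orange only: max(14/1, 491/215) = 14 servings → $7.00.
brown rice + orange with both tight: 3.386 servings and 0.457 servings → $1.58.
Cheapest feasible corner: $1.58.

$1.58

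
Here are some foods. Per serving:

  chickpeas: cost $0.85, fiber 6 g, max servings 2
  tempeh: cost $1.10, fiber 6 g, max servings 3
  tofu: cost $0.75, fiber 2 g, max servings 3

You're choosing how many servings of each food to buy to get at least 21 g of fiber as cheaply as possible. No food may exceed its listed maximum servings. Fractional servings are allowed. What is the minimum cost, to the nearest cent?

$3.35

Cost per g of fiber: chickpeas $0.1417, tempeh $0.1833, tofu $0.3750.
Take 2 servings of chickpeas: +12.0 g fiber for $1.70 (total $1.70, still need 9.0 g).
Take 1.5 servings of tempeh: +9.0 g fiber for $1.65 (total $3.35, still need 0.0 g).
Greedy by cheapest-per-g is optimal for a single linear constraint, so the minimum cost is $3.35.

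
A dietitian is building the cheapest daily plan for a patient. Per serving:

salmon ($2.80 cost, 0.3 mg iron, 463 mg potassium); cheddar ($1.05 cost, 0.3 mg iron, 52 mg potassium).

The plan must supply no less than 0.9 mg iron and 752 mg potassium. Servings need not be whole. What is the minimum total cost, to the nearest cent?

$5.69

Compare the cost at each extreme point of the feasible region.
salmon only: max(0.9/0.3, 752/463) = 3 servings → $8.40.
cheddar only: max(0.9/0.3, 752/52) = 14.46 servings → $15.18.
salmon + cheddar with both tight: 1.45 servings and 1.55 servings → $5.69.
Cheapest feasible corner: $5.69.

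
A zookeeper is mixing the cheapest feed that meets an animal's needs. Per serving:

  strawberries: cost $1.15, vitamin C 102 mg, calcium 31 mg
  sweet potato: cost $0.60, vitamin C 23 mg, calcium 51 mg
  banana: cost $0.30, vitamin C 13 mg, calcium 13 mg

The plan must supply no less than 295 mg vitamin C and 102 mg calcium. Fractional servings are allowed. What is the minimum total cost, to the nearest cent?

$3.42

An LP optimum is at a vertex; with two nutrient constraints at most two foods are used. Check each candidate.
strawberries only: max(295/102, 102/31) = 3.29 servings → $3.78.
sweet potato only: max(295/23, 102/51) = 12.83 servings → $7.70.
banana only: max(295/13, 102/13) = 22.69 servings → $6.81.
strawberries + sweet potato with both tight: 2.829 servings and 0.2805 servings → $3.42.
strawberries + banana with both tight: 2.718 servings and 1.364 servings → $3.54.
sweet potato + banana: intersection lies outside the first quadrant.
Cheapest feasible corner: $3.42.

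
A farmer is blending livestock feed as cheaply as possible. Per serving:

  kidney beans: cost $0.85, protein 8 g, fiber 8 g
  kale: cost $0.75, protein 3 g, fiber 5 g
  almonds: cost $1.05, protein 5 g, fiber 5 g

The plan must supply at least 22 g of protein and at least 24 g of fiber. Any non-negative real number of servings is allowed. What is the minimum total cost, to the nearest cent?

Check every corner: each single food scaled to meet both minima, and each pair solved so both constraints bind.
kidney beans only: max(22/8, 24/8) = 3 servings → $2.55.
kale only: max(22/3, 24/5) = 7.333 servings → $5.50.
almonds only: max(22/5, 24/5) = 4.8 servings → $5.04.
kidney beans + kale with both tight: 2.375 servings and 1 serving → $2.77.
kidney beans + almonds (both tight): parallel constraints — no distinct corner.
kale + almonds with both tight: 1 serving and 3.8 servings → $4.74.
Cheapest feasible corner: $2.55.

$2.55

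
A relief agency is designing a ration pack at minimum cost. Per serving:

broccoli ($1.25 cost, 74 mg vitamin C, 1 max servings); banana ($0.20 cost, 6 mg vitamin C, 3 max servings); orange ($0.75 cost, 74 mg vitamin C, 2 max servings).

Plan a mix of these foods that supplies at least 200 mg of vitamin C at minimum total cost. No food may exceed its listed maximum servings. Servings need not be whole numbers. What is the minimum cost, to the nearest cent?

$2.38

Cost per mg of vitamin C: orange $0.0101, broccoli $0.0169, banana $0.0333.
Take 2 servings of orange: +148.0 mg vitamin C for $1.50 (total $1.50, still need 52.0 mg).
Take 0.7027 servings of broccoli: +52.0 mg vitamin C for $0.88 (total $2.38, still need 0.0 mg).
Filling from the cheapest source first is optimal under one linear minimum: $2.38.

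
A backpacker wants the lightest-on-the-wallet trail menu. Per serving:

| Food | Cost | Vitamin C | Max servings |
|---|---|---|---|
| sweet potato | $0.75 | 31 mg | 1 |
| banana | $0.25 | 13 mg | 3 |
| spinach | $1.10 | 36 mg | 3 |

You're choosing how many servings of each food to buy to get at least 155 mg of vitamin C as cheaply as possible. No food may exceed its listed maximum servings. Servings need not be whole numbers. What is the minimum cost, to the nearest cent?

$4.10

Cost per mg of vitamin C: banana $0.0192, sweet potato $0.0242, spinach $0.0306.
Take 3 servings of banana: +39.0 mg vitamin C for $0.75 (total $0.75, still need 116.0 mg).
Take 1 serving of sweet potato: +31.0 mg vitamin C for $0.75 (total $1.50, still need 85.0 mg).
Take 2.361 servings of spinach: +85.0 mg vitamin C for $2.60 (total $4.10, still need 0.0 mg).
Filling from the cheapest source first is optimal under one linear minimum: $4.10.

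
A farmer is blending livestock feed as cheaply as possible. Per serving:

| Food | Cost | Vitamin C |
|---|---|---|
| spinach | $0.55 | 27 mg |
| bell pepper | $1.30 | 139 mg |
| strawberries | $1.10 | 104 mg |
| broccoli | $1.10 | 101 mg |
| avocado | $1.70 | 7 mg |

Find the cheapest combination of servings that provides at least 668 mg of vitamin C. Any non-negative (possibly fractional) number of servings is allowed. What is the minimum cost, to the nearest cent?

Cost per mg of vitamin C: bell pepper $0.0094, strawberries $0.0106, broccoli $0.0109, spinach $0.0204, avocado $0.2429.
With no serving limits, use only bell pepper: 668 mg / 139 mg = 4.806 servings × $1.30 = $6.25.

$6.25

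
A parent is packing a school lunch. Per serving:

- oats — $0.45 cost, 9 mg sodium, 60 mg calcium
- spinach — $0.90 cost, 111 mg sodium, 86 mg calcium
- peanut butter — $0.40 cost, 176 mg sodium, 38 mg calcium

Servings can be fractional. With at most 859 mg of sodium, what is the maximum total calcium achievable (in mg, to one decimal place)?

5726.7 mg

Calcium per mg sodium: oats 6.667, spinach 0.7748, peanut butter 0.2159.
With no serving limits, spend the whole sodium allowance on oats: 859 mg / 9 mg × 60 mg = 5726.7 mg.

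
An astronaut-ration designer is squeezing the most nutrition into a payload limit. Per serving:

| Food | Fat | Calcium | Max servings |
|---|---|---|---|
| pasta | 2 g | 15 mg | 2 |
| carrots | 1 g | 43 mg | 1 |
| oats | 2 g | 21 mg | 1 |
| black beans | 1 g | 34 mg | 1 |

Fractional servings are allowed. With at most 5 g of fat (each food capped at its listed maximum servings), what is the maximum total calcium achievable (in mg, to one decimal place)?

105.5 mg

Calcium per g fat: carrots 43, black beans 34, oats 10.5, pasta 7.5.
Take 1 serving of carrots: uses 1 g fat, +43.0 mg calcium (running total 43.0 mg).
Take 1 serving of black beans: uses 1 g fat, +34.0 mg calcium (running total 77.0 mg).
Take 1 serving of oats: uses 2 g fat, +21.0 mg calcium (running total 98.0 mg).
Take 0.5 servings of pasta: uses 1 g fat, +7.5 mg calcium (running total 105.5 mg).
Greedy by best ratio exhausts the fat allowance optimally: 105.5 mg.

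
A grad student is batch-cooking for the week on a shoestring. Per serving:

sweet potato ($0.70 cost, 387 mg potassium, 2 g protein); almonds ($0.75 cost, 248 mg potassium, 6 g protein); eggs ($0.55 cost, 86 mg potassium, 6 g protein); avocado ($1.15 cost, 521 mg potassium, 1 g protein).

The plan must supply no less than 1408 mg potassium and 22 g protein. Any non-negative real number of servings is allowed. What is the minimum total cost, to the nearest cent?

$3.49

Minimising a linear cost over {potassium ≥ 1408, protein ≥ 22, servings ≥ 0} — the optimum is at a vertex, using one or two foods.
sweet potato only: max(1408/387, 22/2) = 11 servings → $7.70.
almonds only: max(1408/248, 22/6) = 5.677 servings → $4.26.
eggs only: max(1408/86, 22/6) = 16.37 servings → $9.00.
avocado only: max(1408/521, 22/1) = 22 servings → $25.30.
sweet potato + almonds with both tight: 1.639 servings and 3.12 servings → $3.49.
sweet potato + eggs with both tight: 3.049 servings and 2.65 servings → $3.59.
sweet potato + avocado: the both-tight solution has a negative serving — not a feasible corner.
almonds + eggs with both targets exact would need a negative amount; discard.
almonds + avocado with both tight: 3.493 servings and 1.04 servings → $3.82.
eggs + avocado with both tight: 3.307 servings and 2.157 servings → $4.30.
So the least-cost plan costs $3.49.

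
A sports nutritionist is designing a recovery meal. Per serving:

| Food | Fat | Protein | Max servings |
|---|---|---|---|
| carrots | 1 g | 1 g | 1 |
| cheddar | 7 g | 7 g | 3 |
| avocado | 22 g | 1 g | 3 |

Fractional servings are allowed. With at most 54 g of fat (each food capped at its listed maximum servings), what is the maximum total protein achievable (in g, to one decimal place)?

23.5 g

Protein per g fat: carrots 1, cheddar 1, avocado 0.04545.
Take 1 serving of carrots: uses 1 g fat, +1.0 g protein (running total 1.0 g).
Take 3 servings of cheddar: uses 21 g fat, +21.0 g protein (running total 22.0 g).
Take 1.455 servings of avocado: uses 32 g fat, +1.5 g protein (running total 23.5 g).
Filling greedily by protein-per-g fat is optimal for one linear limit, giving 23.5 g.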